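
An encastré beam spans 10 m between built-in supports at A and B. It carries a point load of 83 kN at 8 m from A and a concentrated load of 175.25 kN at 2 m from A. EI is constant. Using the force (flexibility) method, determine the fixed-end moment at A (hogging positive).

M_A = 250.9 kN·m

Release both end moments; the primary structure is a simply-supported span AB with redundants M_A and M_B.
On the primary (simply-supported) span, the end slopes from the loading are:
  at A: point load 83 at a = 8: Pab(L + b)/(6LEI) = 265.6/EI
  at B: point load 83 at a = 8: Pab(L + a)/(6LEI) = 398.4/EI
  at A: point load 175.25 at a = 2: Pab(L + b)/(6LEI) = 841.2/EI
  at B: point load 175.25 at a = 2: Pab(L + a)/(6LEI) = 560.8/EI
  θ_A0 = 1107/EI,  θ_B0 = 959.2/EI
Flexibility coefficients: a unit moment at one end gives L/(3EI) there and L/(6EI) at the far end, so f₁₁ = f₂₂ = 3.333/EI and f₁₂ = f₂₁ = 1.667/EI.
Compatibility — zero rotation at each built-in end:
  3.333 M_A + 1.667 M_B = 1107
  1.667 M_A + 3.333 M_B = 959.2
Solving the pair gives M_A = 250.9 kN·m and M_B = 162.3 kN·m (hogging).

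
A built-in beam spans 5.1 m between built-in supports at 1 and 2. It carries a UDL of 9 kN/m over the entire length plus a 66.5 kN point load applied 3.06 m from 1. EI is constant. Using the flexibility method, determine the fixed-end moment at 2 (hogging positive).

Release both end moments; the primary structure is a simply-supported span 12 with redundants M_1 and M_2.
End rotations of the released simple span under the applied load (×1/EI):
  at 1: UDL 9: wL³/(24EI) = 49.74/EI
  at 2: UDL 9: wL³/(24EI) = 49.74/EI
  at 1: point load 66.5 at a = 3.06: Pab(L + b)/(6LEI) = 96.86/EI
  at 2: point load 66.5 at a = 3.06: Pab(L + a)/(6LEI) = 110.7/EI
  θ_10 = 146.6/EI,  θ_20 = 160.4/EI
Flexibility coefficients: a unit moment at one end gives L/(3EI) there and L/(6EI) at the far end, so f₁₁ = f₂₂ = 1.7/EI and f₁₂ = f₂₁ = 0.85/EI.
Compatibility — zero rotation at each built-in end:
  1.7 M_1 + 0.85 M_2 = 146.6
  0.85 M_1 + 1.7 M_2 = 160.4
Solving the pair gives M_1 = 52.07 kN·m and M_2 = 68.35 kN·m (hogging).

M_2 = 68.35 kN·m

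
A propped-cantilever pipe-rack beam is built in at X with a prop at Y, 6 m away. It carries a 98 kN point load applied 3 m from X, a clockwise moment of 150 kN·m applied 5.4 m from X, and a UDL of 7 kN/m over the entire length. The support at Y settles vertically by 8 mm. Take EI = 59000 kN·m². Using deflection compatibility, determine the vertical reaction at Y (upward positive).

Choose R_Y as the redundant. The primary structure is the cantilever fixed at X.
Downward deflection at the released point Y due to the loads:
  point load 98 at a = 3: Pa²(3L − a)/(6EI) = 2205/EI
  clockwise couple 150 at a = 5.4: M₀a(2L − a)/(2EI) = 2673/EI
  UDL 7: wL⁴/(8EI) = 1134/EI
  δ_0 = 6012/EI
Flexibility coefficient — unit upward force at Y: δ_{YY} = L³/(3EI) = 72/EI.
With EI = 59000 kN·m²: δ_0 = 0.1019 m and δ_{YY} = 0.00122 m/kN.
Compatibility — the beam at Y must follow the support down by 0.008 m: δ_0 − R_Y·δ_{YY} = 0.008, so R_Y = (0.1019 − 0.008)/0.00122 = 76.94 kN.

R_Y = 76.94 kN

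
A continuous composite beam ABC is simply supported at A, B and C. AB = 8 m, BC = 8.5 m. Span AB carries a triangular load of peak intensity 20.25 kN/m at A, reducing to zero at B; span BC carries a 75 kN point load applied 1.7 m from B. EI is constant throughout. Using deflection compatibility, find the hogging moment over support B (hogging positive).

M_B = 83.95 kN·m

Insert a hinge at B; M_B is the redundant, and each span becomes simply supported.
Discontinuity in slope at B on the released structure — sum the simple-span end rotations:
  span AB: triangular load, peak 20.25: 7w₀L³/(360EI) = 201.6/EI
  span BC: point load 75 at a = 1.7: Pab(L + b)/(6LEI) = 260.1/EI
  relative rotation θ_0 = (201.6 + 260.1)/EI = 461.7/EI
A unit hogging moment at B produces rotation L₁/(3EI) + L₂/(3EI) = 5.5/EI.
Compatibility: M_B·(L₁+L₂)/(3EI) = θ_0, giving M_B = 83.95 kN·m (hogging).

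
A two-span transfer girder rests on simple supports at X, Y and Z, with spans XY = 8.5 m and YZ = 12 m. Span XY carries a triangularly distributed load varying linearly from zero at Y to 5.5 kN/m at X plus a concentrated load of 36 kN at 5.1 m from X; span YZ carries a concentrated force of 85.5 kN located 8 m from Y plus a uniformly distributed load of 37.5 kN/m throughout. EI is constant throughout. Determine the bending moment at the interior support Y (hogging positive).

M_Y = 518.1 kN·m

Take M_Y as the redundant. Released structure: two simple spans XY and YZ with a hinge at Y.
End slopes at the hinge Y, treating each span as simply supported:
  span XY: triangular load, peak 5.5: 7w₀L³/(360EI) = 65.68/EI
  span XY: point load 36 at a = 5.1: Pab(L + a)/(6LEI) = 166.5/EI
  span YZ: point load 85.5 at a = 8: Pab(L + b)/(6LEI) = 608/EI
  span YZ: UDL 37.5: wL³/(24EI) = 2700/EI
  relative rotation θ_0 = (232.1 + 3308)/EI = 3540/EI
A unit hogging moment at Y produces rotation L₁/(3EI) + L₂/(3EI) = 6.833/EI.
Compatibility: M_Y·(L₁+L₂)/(3EI) = θ_0, giving M_Y = 518.1 kN·m (hogging).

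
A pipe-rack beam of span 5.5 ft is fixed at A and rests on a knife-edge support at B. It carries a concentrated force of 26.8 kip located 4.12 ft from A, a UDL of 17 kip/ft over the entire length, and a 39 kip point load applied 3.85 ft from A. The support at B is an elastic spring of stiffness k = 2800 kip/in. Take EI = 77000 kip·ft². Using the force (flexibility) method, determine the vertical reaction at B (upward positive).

Release the roller at B. Primary structure: cantilever fixed at A.
Downward deflection at the released point B due to the loads:
  point load 26.8 at a = 4.12: Pa²(3L − a)/(6EI) = 938.6/EI
  UDL 17: wL⁴/(8EI) = 1945/EI
  point load 39 at a = 3.85: Pa²(3L − a)/(6EI) = 1219/EI
  δ_0 = 4102/EI
Flexibility coefficient — unit upward force at B: δ_{BB} = L³/(3EI) = 55.46/EI.
With EI = 77000 kip·ft²: δ_0 = 0.053272 ft and δ_{BB} = 0.00072 ft/kip.
Compatibility — the spring shortens by R_B/k under the reaction it provides: δ_0 − R_B·δ_{BB} = R_B/k. With 1/k = 1/(2800×12) ft/kip = 0.00003 ft/kip, R_B = δ_0 / (δ_{BB} + 1/k) = 0.053272 / (0.00072 + 0.00003) = 71.03 kip.

R_B = 71.03 kip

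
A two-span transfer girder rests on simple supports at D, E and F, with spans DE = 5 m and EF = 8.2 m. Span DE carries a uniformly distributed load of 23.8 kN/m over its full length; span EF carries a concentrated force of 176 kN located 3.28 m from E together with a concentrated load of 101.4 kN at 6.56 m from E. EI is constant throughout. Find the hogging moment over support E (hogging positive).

Release continuity at E by inserting a hinge; the redundant is the internal moment M_E. The primary structure is two simply-supported spans DE and EF.
Rotations at E on the released spans (each span's end-slope, ×1/EI):
  span DE: UDL 23.8: wL³/(24EI) = 124/EI
  span EF: point load 176 at a = 3.28: Pab(L + b)/(6LEI) = 757.4/EI
  span EF: point load 101.4 at a = 6.56: Pab(L + b)/(6LEI) = 218.2/EI
  relative rotation θ_0 = (124 + 975.6)/EI = 1100/EI
A unit hogging moment at E produces rotation L₁/(3EI) + L₂/(3EI) = 4.4/EI.
Compatibility: M_E·(L₁+L₂)/(3EI) = θ_0, giving M_E = 249.9 kN·m (hogging).

M_E = 249.9 kN·m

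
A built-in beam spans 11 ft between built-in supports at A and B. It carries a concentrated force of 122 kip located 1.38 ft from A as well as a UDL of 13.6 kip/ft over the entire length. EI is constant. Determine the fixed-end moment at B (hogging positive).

Take the two fixed-end moments M_A, M_B as redundants; the released structure is the simple span AB.
On the primary (simply-supported) span, the end slopes from the loading are:
  at A: point load 122 at a = 1.38: Pab(L + b)/(6LEI) = 506/EI
  at B: point load 122 at a = 1.38: Pab(L + a)/(6LEI) = 303.8/EI
  at A: UDL 13.6: wL³/(24EI) = 754.2/EI
  at B: UDL 13.6: wL³/(24EI) = 754.2/EI
  θ_A0 = 1260/EI,  θ_B0 = 1058/EI
Flexibility coefficients: a unit moment at one end gives L/(3EI) there and L/(6EI) at the far end, so f₁₁ = f₂₂ = 3.667/EI and f₁₂ = f₂₁ = 1.833/EI.
Compatibility — zero rotation at each built-in end:
  3.667 M_A + 1.833 M_B = 1260
  1.833 M_A + 3.667 M_B = 1058
Solving the pair gives M_A = 265.9 kip·ft and M_B = 155.6 kip·ft (hogging).

M_B = 155.6 kip·ft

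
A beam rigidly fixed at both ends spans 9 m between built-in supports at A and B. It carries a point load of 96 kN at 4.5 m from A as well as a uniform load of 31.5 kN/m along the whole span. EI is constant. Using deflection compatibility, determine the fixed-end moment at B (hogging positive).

Release both end moments; the primary structure is a simply-supported span AB with redundants M_A and M_B.
On the primary (simply-supported) span, the end slopes from the loading are:
  at A: point load 96 at a = 4.5: Pab(L + b)/(6LEI) = 486/EI
  at B: point load 96 at a = 4.5: Pab(L + a)/(6LEI) = 486/EI
  at A: UDL 31.5: wL³/(24EI) = 956.8/EI
  at B: UDL 31.5: wL³/(24EI) = 956.8/EI
  θ_A0 = 1443/EI,  θ_B0 = 1443/EI
Flexibility coefficients: a unit moment at one end gives L/(3EI) there and L/(6EI) at the far end, so f₁₁ = f₂₂ = 3/EI and f₁₂ = f₂₁ = 1.5/EI.
Compatibility — zero rotation at each built-in end:
  3 M_A + 1.5 M_B = 1443
  1.5 M_A + 3 M_B = 1443
Solving the pair gives M_A = 320.6 kN·m and M_B = 320.6 kN·m (hogging).

M_B = 320.6 kN·m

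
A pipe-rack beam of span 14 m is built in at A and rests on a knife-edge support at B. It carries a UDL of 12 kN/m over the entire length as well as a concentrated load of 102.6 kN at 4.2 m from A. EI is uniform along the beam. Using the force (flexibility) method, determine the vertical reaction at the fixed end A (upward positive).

Take the reaction at B as the redundant and release it; the primary structure is a cantilever fixed at A.
Downward deflection at the released point B due to the loads:
  UDL 12: wL⁴/(8EI) = 57624/EI
  point load 102.6 at a = 4.2: Pa²(3L − a)/(6EI) = 11402/EI
  δ_0 = 69026/EI
Flexibility coefficient — unit upward force at B: δ_{BB} = L³/(3EI) = 914.7/EI.
The prop prevents deflection at B: R_B = δ_0/δ_{BB} = 69026/914.7 = 75.47 kN.
Vertical equilibrium: R_A = ΣP − R_B = 270.6 − 75.47 = 195.1 kN.

R_A = 195.1 kN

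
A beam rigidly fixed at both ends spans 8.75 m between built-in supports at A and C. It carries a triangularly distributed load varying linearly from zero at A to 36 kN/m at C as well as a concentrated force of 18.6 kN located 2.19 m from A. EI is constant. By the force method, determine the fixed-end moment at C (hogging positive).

M_C = 145.5 kN·m

Release both end moments; the primary structure is a simply-supported span AC with redundants M_A and M_C.
End rotations of the released simple span under the applied load (×1/EI):
  at A: triangular load, peak 36: 7w₀L³/(360EI) = 468.9/EI
  at C: triangular load, peak 36: w₀L³/(45EI) = 535.9/EI
  at A: point load 18.6 at a = 2.19: Pab(L + b)/(6LEI) = 77.92/EI
  at C: point load 18.6 at a = 2.19: Pab(L + a)/(6LEI) = 55.68/EI
  θ_A0 = 546.9/EI,  θ_C0 = 591.6/EI
Flexibility coefficients: a unit moment at one end gives L/(3EI) there and L/(6EI) at the far end, so f₁₁ = f₂₂ = 2.917/EI and f₁₂ = f₂₁ = 1.458/EI.
Compatibility — zero rotation at each built-in end:
  2.917 M_A + 1.458 M_C = 546.9
  1.458 M_A + 2.917 M_C = 591.6
Solving the pair gives M_A = 114.8 kN·m and M_C = 145.5 kN·m (hogging).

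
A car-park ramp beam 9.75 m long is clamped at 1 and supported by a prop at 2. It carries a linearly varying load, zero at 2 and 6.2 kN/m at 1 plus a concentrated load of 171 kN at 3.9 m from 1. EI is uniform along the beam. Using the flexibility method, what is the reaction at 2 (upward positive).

R_2 = 41.61 kN

Remove the prop at 2; the released (primary) structure is a cantilever built in at 1.
Downward deflection at the released point 2 due to the loads:
  triangular load, peak 6.2 at the fixed end: w₀L⁴/(30EI) = 1868/EI
  point load 171 at a = 3.9: Pa²(3L − a)/(6EI) = 10989/EI
  δ_0 = 12856/EI
Tip deflection under a unit load at 2: L³/(3EI) = 309/EI.
The prop prevents deflection at 2: R_2 = δ_0/δ_{22} = 12856/309 = 41.61 kN.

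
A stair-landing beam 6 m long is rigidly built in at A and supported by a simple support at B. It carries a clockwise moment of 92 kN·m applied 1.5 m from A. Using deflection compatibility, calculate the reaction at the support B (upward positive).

Choose R_B as the redundant. The primary structure is the cantilever fixed at A.
Downward deflection at the released point B due to the loads:
  clockwise couple 92 at a = 1.5: M₀a(2L − a)/(2EI) = 724.5/EI
Flexibility coefficient — unit upward force at B: δ_{BB} = L³/(3EI) = 72/EI.
The prop prevents deflection at B: R_B = δ_0/δ_{BB} = 724.5/72 = 10.06 kN.

R_B = 10.06 kN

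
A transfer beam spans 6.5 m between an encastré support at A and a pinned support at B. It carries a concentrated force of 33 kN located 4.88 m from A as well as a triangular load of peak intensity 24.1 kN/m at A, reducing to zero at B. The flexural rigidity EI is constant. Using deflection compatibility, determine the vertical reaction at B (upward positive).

Choose R_B as the redundant. The primary structure is the cantilever fixed at A.
Free-end deflection of the primary structure under the applied loading (downward +):
  point load 33 at a = 4.88: Pa²(3L − a)/(6EI) = 1915/EI
  triangular load, peak 24.1 at the fixed end: w₀L⁴/(30EI) = 1434/EI
  δ_0 = 3349/EI
Tip deflection under a unit load at B: L³/(3EI) = 91.54/EI.
Compatibility at B: δ_0 − R_B·δ_{BB} = 0, so R_B = 3349/91.54 = 36.58 kN.

R_B = 36.58 kN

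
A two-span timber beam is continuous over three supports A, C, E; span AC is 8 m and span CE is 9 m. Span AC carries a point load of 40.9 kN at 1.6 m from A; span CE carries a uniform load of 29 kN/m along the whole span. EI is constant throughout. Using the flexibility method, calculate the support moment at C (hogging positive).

Take M_C as the redundant. Released structure: two simple spans AC and CE with a hinge at C.
Rotations at C on the released spans (each span's end-slope, ×1/EI):
  span AC: point load 40.9 at a = 1.6: Pab(L + a)/(6LEI) = 83.76/EI
  span CE: UDL 29: wL³/(24EI) = 880.9/EI
  relative rotation θ_0 = (83.76 + 880.9)/EI = 964.6/EI
A unit hogging moment at C produces rotation L₁/(3EI) + L₂/(3EI) = 5.667/EI.
Slope continuity at C: θ_0 = M_C·5.667/EI, so M_C = 964.6/5.667 = 170.2 kN·m (hogging).

M_C = 170.2 kN·m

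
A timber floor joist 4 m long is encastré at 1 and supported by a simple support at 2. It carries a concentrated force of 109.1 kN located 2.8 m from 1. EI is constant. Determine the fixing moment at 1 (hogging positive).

M_1 = 59.57 kN·m

Release the roller at 2. Primary structure: cantilever fixed at 1.
Primary-structure tip deflection at 2 by superposition:
  point load 109.1 at a = 2.8: Pa²(3L − a)/(6EI) = 1312/EI
Tip deflection under a unit load at 2: L³/(3EI) = 21.33/EI.
The prop prevents deflection at 2: R_2 = δ_0/δ_{22} = 1312/21.33 = 61.48 kN.
Moment equilibrium about 1: M_1 = Σ(load moments about 1) − R_2·L = 305.5 − 61.48×4 = 59.57 kN·m.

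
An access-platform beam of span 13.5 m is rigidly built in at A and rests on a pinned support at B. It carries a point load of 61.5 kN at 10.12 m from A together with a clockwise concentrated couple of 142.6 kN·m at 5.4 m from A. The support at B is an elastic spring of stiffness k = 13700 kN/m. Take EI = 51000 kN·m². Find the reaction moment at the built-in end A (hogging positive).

M_A = 106.1 kN·m

Remove the prop at B; the released (primary) structure is a cantilever built in at A.
Primary-structure tip deflection at B by superposition:
  point load 61.5 at a = 10.12: Pa²(3L − a)/(6EI) = 31891/EI
  clockwise couple 142.6 at a = 5.4: M₀a(2L − a)/(2EI) = 8316/EI
  δ_0 = 40208/EI
Tip deflection under a unit load at B: L³/(3EI) = 820.1/EI.
With EI = 51000 kN·m²: δ_0 = 0.78839 m and δ_{BB} = 0.016081 m/kN.
Compatibility — the spring shortens by R_B/k under the reaction it provides: δ_0 − R_B·δ_{BB} = R_B/k. With 1/k = 0.000073 m/kN, R_B = δ_0 / (δ_{BB} + 1/k) = 0.78839 / (0.016081 + 0.000073) = 48.8 kN.
Moment equilibrium about A: M_A = Σ(load moments about A) − R_B·L = 765 − 48.8×13.5 = 106.1 kN·m.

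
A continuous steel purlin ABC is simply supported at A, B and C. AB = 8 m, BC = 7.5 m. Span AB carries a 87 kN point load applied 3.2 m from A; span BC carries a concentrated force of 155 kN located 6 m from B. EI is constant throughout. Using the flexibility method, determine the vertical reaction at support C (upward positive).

R_C = 108.8 kN

Release continuity at B by inserting a hinge; the redundant is the internal moment M_B. The primary structure is two simply-supported spans AB and BC.
End slopes at the hinge B, treating each span as simply supported:
  span AB: point load 87 at a = 3.2: Pab(L + a)/(6LEI) = 311.8/EI
  span BC: point load 155 at a = 6: Pab(L + b)/(6LEI) = 279/EI
  relative rotation θ_0 = (311.8 + 279)/EI = 590.8/EI
A unit hogging moment at B produces rotation L₁/(3EI) + L₂/(3EI) = 5.167/EI.
Compatibility: M_B·(L₁+L₂)/(3EI) = θ_0, giving M_B = 114.3 kN·m (hogging).
Span BC, ΣM about C: R_B^{BC}·7.5 = 232.5 + 114.3, so R_B^{BC} = 46.25 kN and R_C = 155 − 46.25 = 108.8 kN.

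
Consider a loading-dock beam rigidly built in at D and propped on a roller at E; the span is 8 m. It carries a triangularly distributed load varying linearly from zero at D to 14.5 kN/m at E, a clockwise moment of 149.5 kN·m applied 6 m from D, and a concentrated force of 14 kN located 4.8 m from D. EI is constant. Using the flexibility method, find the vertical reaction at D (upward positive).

R_D = 7.773 kN

Remove the prop at E; the released (primary) structure is a cantilever built in at D.
Downward deflection at the released point E due to the loads:
  triangular load, peak 14.5 at the free end: 11w₀L⁴/(120EI) = 5444/EI
  clockwise couple 149.5 at a = 6: M₀a(2L − a)/(2EI) = 4485/EI
  point load 14 at a = 4.8: Pa²(3L − a)/(6EI) = 1032/EI
  δ_0 = 10961/EI
Tip deflection under a unit load at E: L³/(3EI) = 170.7/EI.
Compatibility at E: δ_0 − R_E·δ_{EE} = 0, so R_E = 10961/170.7 = 64.23 kN.
Vertical equilibrium: R_D = ΣP − R_E = 72 − 64.23 = 7.773 kN.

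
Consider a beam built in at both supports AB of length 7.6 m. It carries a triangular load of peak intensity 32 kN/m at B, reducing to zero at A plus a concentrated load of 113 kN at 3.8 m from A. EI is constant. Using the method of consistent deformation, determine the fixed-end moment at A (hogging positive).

M_A = 169 kN·m

Release both end moments; the primary structure is a simply-supported span AB with redundants M_A and M_B.
End rotations of the released simple span under the applied load (×1/EI):
  at A: triangular load, peak 32: 7w₀L³/(360EI) = 273.1/EI
  at B: triangular load, peak 32: w₀L³/(45EI) = 312.2/EI
  at A: point load 113 at a = 3.8: Pab(L + b)/(6LEI) = 407.9/EI
  at B: point load 113 at a = 3.8: Pab(L + a)/(6LEI) = 407.9/EI
  θ_A0 = 681.1/EI,  θ_B0 = 720.1/EI
Flexibility coefficients: a unit moment at one end gives L/(3EI) there and L/(6EI) at the far end, so f₁₁ = f₂₂ = 2.533/EI and f₁₂ = f₂₁ = 1.267/EI.
Compatibility — zero rotation at each built-in end:
  2.533 M_A + 1.267 M_B = 681.1
  1.267 M_A + 2.533 M_B = 720.1
Solving the pair gives M_A = 169 kN·m and M_B = 199.8 kN·m (hogging).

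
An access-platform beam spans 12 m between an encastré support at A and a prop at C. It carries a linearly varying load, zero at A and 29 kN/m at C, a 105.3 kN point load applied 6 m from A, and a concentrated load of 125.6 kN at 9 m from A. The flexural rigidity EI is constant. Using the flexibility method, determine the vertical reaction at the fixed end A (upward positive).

Choose R_C as the redundant. The primary structure is the cantilever fixed at A.
Free-end deflection of the primary structure under the applied loading (downward +):
  triangular load, peak 29 at the free end: 11w₀L⁴/(120EI) = 55123/EI
  point load 105.3 at a = 6: Pa²(3L − a)/(6EI) = 18954/EI
  point load 125.6 at a = 9: Pa²(3L − a)/(6EI) = 45781/EI
  δ_0 = 119858/EI
Flexibility coefficient — unit upward force at C: δ_{CC} = L³/(3EI) = 576/EI.
Compatibility at C: δ_0 − R_C·δ_{CC} = 0, so R_C = 119858/576 = 208.1 kN.
Vertical equilibrium: R_A = ΣP − R_C = 404.9 − 208.1 = 196.8 kN.

R_A = 196.8 kN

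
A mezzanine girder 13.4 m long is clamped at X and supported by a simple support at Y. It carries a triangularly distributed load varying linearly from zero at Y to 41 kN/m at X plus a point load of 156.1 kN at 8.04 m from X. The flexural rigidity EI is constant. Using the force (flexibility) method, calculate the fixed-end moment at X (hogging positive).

M_X = 842.2 kN·m

Choose R_Y as the redundant. The primary structure is the cantilever fixed at X.
Primary-structure tip deflection at Y by superposition:
  triangular load, peak 41 at the fixed end: w₀L⁴/(30EI) = 44064/EI
  point load 156.1 at a = 8.04: Pa²(3L − a)/(6EI) = 54085/EI
  δ_0 = 98149/EI
Flexibility coefficient — unit upward force at Y: δ_{YY} = L³/(3EI) = 802/EI.
The prop prevents deflection at Y: R_Y = δ_0/δ_{YY} = 98149/802 = 122.4 kN.
Moment equilibrium about X: M_X = Σ(load moments about X) − R_Y·L = 2482 − 122.4×13.4 = 842.2 kN·m.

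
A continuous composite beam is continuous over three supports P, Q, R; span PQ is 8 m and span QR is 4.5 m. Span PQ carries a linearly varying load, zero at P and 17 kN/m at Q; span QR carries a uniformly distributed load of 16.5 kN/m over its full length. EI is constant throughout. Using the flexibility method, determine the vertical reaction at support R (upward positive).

Take M_Q as the redundant. Released structure: two simple spans PQ and QR with a hinge at Q.
End slopes at the hinge Q, treating each span as simply supported:
  span PQ: triangular load, peak 17: w₀L³/(45EI) = 193.4/EI
  span QR: UDL 16.5: wL³/(24EI) = 62.65/EI
  relative rotation θ_0 = (193.4 + 62.65)/EI = 256.1/EI
A unit hogging moment at Q produces rotation L₁/(3EI) + L₂/(3EI) = 4.167/EI.
Compatibility: M_Q·(L₁+L₂)/(3EI) = θ_0, giving M_Q = 61.46 kN·m (hogging).
Span QR, ΣM about R: R_Q^{QR}·4.5 = 167.1 + 61.46, so R_Q^{QR} = 50.78 kN and R_R = 74.25 − 50.78 = 23.47 kN.

R_R = 23.47 kN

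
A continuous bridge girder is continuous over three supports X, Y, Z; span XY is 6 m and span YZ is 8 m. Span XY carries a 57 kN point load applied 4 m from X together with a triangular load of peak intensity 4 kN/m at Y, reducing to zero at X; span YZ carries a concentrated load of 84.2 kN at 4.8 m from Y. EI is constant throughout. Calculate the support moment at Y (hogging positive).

Release continuity at Y by inserting a hinge; the redundant is the internal moment M_Y. The primary structure is two simply-supported spans XY and YZ.
Discontinuity in slope at Y on the released structure — sum the simple-span end rotations:
  span XY: point load 57 at a = 4: Pab(L + a)/(6LEI) = 126.7/EI
  span XY: triangular load, peak 4: w₀L³/(45EI) = 19.2/EI
  span YZ: point load 84.2 at a = 4.8: Pab(L + b)/(6LEI) = 301.8/EI
  relative rotation θ_0 = (145.9 + 301.8)/EI = 447.6/EI
A unit hogging moment at Y produces rotation L₁/(3EI) + L₂/(3EI) = 4.667/EI.
Compatibility: M_Y·(L₁+L₂)/(3EI) = θ_0, giving M_Y = 95.92 kN·m (hogging).

M_Y = 95.92 kN·m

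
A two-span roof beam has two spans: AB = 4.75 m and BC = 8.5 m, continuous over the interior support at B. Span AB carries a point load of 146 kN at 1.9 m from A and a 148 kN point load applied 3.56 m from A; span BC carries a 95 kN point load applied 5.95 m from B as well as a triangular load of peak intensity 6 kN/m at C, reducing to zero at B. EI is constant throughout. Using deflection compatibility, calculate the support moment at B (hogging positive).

M_B = 170.1 kN·m

Take M_B as the redundant. Released structure: two simple spans AB and BC with a hinge at B.
Discontinuity in slope at B on the released structure — sum the simple-span end rotations:
  span AB: point load 146 at a = 1.9: Pab(L + a)/(6LEI) = 184.5/EI
  span AB: point load 148 at a = 3.56: Pab(L + a)/(6LEI) = 182.8/EI
  span BC: point load 95 at a = 5.95: Pab(L + b)/(6LEI) = 312.3/EI
  span BC: triangular load, peak 6: 7w₀L³/(360EI) = 71.65/EI
  relative rotation θ_0 = (367.3 + 383.9)/EI = 751.2/EI
A unit hogging moment at B produces rotation L₁/(3EI) + L₂/(3EI) = 4.417/EI.
Slope continuity at B: θ_0 = M_B·4.417/EI, so M_B = 751.2/4.417 = 170.1 kN·m (hogging).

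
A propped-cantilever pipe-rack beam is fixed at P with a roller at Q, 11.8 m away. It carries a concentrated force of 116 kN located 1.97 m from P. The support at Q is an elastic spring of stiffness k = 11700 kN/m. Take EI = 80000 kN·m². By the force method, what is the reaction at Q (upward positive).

Release the roller at Q. Primary structure: cantilever fixed at P.
Deflection at Q on the released cantilever, summing each load's contribution:
  point load 116 at a = 1.97: Pa²(3L − a)/(6EI) = 2508/EI
Tip deflection under a unit load at Q: L³/(3EI) = 547.7/EI.
With EI = 80000 kN·m²: δ_0 = 0.031353 m and δ_{QQ} = 0.006846 m/kN.
Compatibility — the spring shortens by R_Q/k under the reaction it provides: δ_0 − R_Q·δ_{QQ} = R_Q/k. With 1/k = 0.000085 m/kN, R_Q = δ_0 / (δ_{QQ} + 1/k) = 0.031353 / (0.006846 + 0.000085) = 4.523 kN.

R_Q = 4.523 kN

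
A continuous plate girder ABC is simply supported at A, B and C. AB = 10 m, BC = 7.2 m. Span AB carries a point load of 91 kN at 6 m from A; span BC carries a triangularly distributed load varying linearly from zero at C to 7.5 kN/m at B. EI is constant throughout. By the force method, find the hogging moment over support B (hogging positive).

M_B = 112.4 kN·m

Release continuity at B by inserting a hinge; the redundant is the internal moment M_B. The primary structure is two simply-supported spans AB and BC.
Rotations at B on the released spans (each span's end-slope, ×1/EI):
  span AB: point load 91 at a = 6: Pab(L + a)/(6LEI) = 582.4/EI
  span BC: triangular load, peak 7.5: w₀L³/(45EI) = 62.21/EI
  relative rotation θ_0 = (582.4 + 62.21)/EI = 644.6/EI
A unit hogging moment at B produces rotation L₁/(3EI) + L₂/(3EI) = 5.733/EI.
Slope continuity at B: θ_0 = M_B·5.733/EI, so M_B = 644.6/5.733 = 112.4 kN·m (hogging).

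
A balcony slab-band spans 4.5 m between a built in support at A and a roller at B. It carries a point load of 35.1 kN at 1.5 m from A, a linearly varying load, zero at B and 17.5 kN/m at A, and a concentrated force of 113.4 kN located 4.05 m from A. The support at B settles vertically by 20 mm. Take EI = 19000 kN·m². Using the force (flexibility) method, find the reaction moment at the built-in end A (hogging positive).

M_A = 134.4 kN·m

Take the reaction at B as the redundant and release it; the primary structure is a cantilever fixed at A.
Free-end deflection of the primary structure under the applied loading (downward +):
  point load 35.1 at a = 1.5: Pa²(3L − a)/(6EI) = 157.9/EI
  triangular load, peak 17.5 at the fixed end: w₀L⁴/(30EI) = 239.2/EI
  point load 113.4 at a = 4.05: Pa²(3L − a)/(6EI) = 2930/EI
  δ_0 = 3327/EI
Tip deflection under a unit load at B: L³/(3EI) = 30.38/EI.
With EI = 19000 kN·m²: δ_0 = 0.17509 m and δ_{BB} = 0.001599 m/kN.
Compatibility — the beam at B must follow the support down by 0.02 m: δ_0 − R_B·δ_{BB} = 0.02, so R_B = (0.17509 − 0.02)/0.001599 = 97.01 kN.
Moment equilibrium about A: M_A = Σ(load moments about A) − R_B·L = 571 − 97.01×4.5 = 134.4 kN·m.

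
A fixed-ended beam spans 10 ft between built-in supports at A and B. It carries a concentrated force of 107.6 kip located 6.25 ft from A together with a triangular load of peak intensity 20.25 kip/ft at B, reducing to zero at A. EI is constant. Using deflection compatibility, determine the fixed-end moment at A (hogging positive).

M_A = 162.1 kip·ft

Release both end moments; the primary structure is a simply-supported span AB with redundants M_A and M_B.
Simple-span end rotations at A and B under the given loads:
  at A: point load 107.6 at a = 6.25: Pab(L + b)/(6LEI) = 577.9/EI
  at B: point load 107.6 at a = 6.25: Pab(L + a)/(6LEI) = 683/EI
  at A: triangular load, peak 20.25: 7w₀L³/(360EI) = 393.8/EI
  at B: triangular load, peak 20.25: w₀L³/(45EI) = 450/EI
  θ_A0 = 971.7/EI,  θ_B0 = 1133/EI
Flexibility coefficients: a unit moment at one end gives L/(3EI) there and L/(6EI) at the far end, so f₁₁ = f₂₂ = 3.333/EI and f₁₂ = f₂₁ = 1.667/EI.
Compatibility — zero rotation at each built-in end:
  3.333 M_A + 1.667 M_B = 971.7
  1.667 M_A + 3.333 M_B = 1133
Solving the pair gives M_A = 162.1 kip·ft and M_B = 258.9 kip·ft (hogging).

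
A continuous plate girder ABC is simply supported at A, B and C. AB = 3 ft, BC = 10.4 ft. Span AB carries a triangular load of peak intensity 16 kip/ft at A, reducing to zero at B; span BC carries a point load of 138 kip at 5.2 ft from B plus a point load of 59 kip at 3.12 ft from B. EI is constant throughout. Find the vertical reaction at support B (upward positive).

R_B = 245.3 kip

Insert a hinge at B; M_B is the redundant, and each span becomes simply supported.
Rotations at B on the released spans (each span's end-slope, ×1/EI):
  span AB: triangular load, peak 16: 7w₀L³/(360EI) = 8.4/EI
  span BC: point load 138 at a = 5.2: Pab(L + b)/(6LEI) = 932.9/EI
  span BC: point load 59 at a = 3.12: Pab(L + b)/(6LEI) = 379.7/EI
  relative rotation θ_0 = (8.4 + 1313)/EI = 1321/EI
A unit hogging moment at B produces rotation L₁/(3EI) + L₂/(3EI) = 4.467/EI.
Slope continuity at B: θ_0 = M_B·4.467/EI, so M_B = 1321/4.467 = 295.7 kip·ft (hogging).
Span AB, ΣM about A with M_B applied at B: R_B^{AB}·3 = 24 + 295.7, so R_B^{AB} = 106.6 kip and R_A = 24 − 106.6 = -82.58 kip.
Span BC, ΣM about C: R_B^{BC}·10.4 = 1147 + 295.7, so R_B^{BC} = 138.7 kip and R_C = 197 − 138.7 = 58.26 kip.
R_B = 106.6 + 138.7 = 245.3 kip.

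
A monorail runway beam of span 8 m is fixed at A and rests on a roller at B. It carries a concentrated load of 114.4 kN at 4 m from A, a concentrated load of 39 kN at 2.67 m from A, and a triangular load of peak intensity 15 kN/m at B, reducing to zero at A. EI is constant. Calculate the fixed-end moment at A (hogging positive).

Release the roller at B. Primary structure: cantilever fixed at A.
Deflection at B on the released cantilever, summing each load's contribution:
  point load 114.4 at a = 4: Pa²(3L − a)/(6EI) = 6101/EI
  point load 39 at a = 2.67: Pa²(3L − a)/(6EI) = 988.4/EI
  triangular load, peak 15 at the free end: 11w₀L⁴/(120EI) = 5632/EI
  δ_0 = 12722/EI
Tip deflection under a unit load at B: L³/(3EI) = 170.7/EI.
Compatibility at B: δ_0 − R_B·δ_{BB} = 0, so R_B = 12722/170.7 = 74.54 kN.
Moment equilibrium about A: M_A = Σ(load moments about A) − R_B·L = 881.7 − 74.54×8 = 285.4 kN·m.

M_A = 285.4 kN·m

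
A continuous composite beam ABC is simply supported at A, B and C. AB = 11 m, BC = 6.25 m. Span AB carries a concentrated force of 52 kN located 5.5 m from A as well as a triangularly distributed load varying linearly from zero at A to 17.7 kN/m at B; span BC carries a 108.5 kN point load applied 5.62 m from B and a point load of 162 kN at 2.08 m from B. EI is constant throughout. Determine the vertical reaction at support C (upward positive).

R_C = 113.1 kN

Take M_B as the redundant. Released structure: two simple spans AB and BC with a hinge at B.
Discontinuity in slope at B on the released structure — sum the simple-span end rotations:
  span AB: point load 52 at a = 5.5: Pab(L + a)/(6LEI) = 393.2/EI
  span AB: triangular load, peak 17.7: w₀L³/(45EI) = 523.5/EI
  span BC: point load 108.5 at a = 5.62: Pab(L + b)/(6LEI) = 70.48/EI
  span BC: point load 162 at a = 2.08: Pab(L + b)/(6LEI) = 390.4/EI
  relative rotation θ_0 = (916.8 + 460.9)/EI = 1378/EI
A unit hogging moment at B produces rotation L₁/(3EI) + L₂/(3EI) = 5.75/EI.
Slope continuity at B: θ_0 = M_B·5.75/EI, so M_B = 1378/5.75 = 239.6 kN·m (hogging).
Span BC, ΣM about C: R_B^{BC}·6.25 = 743.9 + 239.6, so R_B^{BC} = 157.4 kN and R_C = 270.5 − 157.4 = 113.1 kN.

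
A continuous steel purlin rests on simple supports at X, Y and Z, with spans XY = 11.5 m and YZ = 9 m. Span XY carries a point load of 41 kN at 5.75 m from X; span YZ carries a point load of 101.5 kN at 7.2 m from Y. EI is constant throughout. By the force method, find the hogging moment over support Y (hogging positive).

M_Y = 88.09 kN·m

Insert a hinge at Y; M_Y is the redundant, and each span becomes simply supported.
Rotations at Y on the released spans (each span's end-slope, ×1/EI):
  span XY: point load 41 at a = 5.75: Pab(L + a)/(6LEI) = 338.9/EI
  span YZ: point load 101.5 at a = 7.2: Pab(L + b)/(6LEI) = 263.1/EI
  relative rotation θ_0 = (338.9 + 263.1)/EI = 602/EI
A unit hogging moment at Y produces rotation L₁/(3EI) + L₂/(3EI) = 6.833/EI.
Compatibility: M_Y·(L₁+L₂)/(3EI) = θ_0, giving M_Y = 88.09 kN·m (hogging).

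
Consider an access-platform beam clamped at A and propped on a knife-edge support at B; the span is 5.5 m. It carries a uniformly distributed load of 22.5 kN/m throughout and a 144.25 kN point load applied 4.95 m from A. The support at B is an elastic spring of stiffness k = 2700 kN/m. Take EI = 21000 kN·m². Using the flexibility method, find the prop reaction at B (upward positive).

Remove the prop at B; the released (primary) structure is a cantilever built in at A.
Downward deflection at the released point B due to the loads:
  UDL 22.5: wL⁴/(8EI) = 2574/EI
  point load 144.25 at a = 4.95: Pa²(3L − a)/(6EI) = 6804/EI
  δ_0 = 9377/EI
Flexibility coefficient — unit upward force at B: δ_{BB} = L³/(3EI) = 55.46/EI.
With EI = 21000 kN·m²: δ_0 = 0.44655 m and δ_{BB} = 0.002641 m/kN.
Compatibility — the spring shortens by R_B/k under the reaction it provides: δ_0 − R_B·δ_{BB} = R_B/k. With 1/k = 0.00037 m/kN, R_B = δ_0 / (δ_{BB} + 1/k) = 0.44655 / (0.002641 + 0.00037) = 148.3 kN.

R_B = 148.3 kN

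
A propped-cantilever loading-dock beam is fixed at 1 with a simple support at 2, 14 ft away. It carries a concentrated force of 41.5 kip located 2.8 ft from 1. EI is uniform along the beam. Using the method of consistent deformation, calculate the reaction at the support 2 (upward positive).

R_2 = 2.324 kip

Release the roller at 2. Primary structure: cantilever fixed at 1.
Downward deflection at the released point 2 due to the loads:
  point load 41.5 at a = 2.8: Pa²(3L − a)/(6EI) = 2126/EI
Tip deflection under a unit load at 2: L³/(3EI) = 914.7/EI.
Compatibility at 2: δ_0 − R_2·δ_{22} = 0, so R_2 = 2126/914.7 = 2.324 kip.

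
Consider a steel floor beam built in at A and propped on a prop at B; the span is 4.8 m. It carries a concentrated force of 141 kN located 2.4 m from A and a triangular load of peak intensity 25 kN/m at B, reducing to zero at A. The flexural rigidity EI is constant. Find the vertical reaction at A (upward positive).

Remove the prop at B; the released (primary) structure is a cantilever built in at A.
Primary-structure tip deflection at B by superposition:
  point load 141 at a = 2.4: Pa²(3L − a)/(6EI) = 1624/EI
  triangular load, peak 25 at the free end: 11w₀L⁴/(120EI) = 1217/EI
  δ_0 = 2841/EI
Tip deflection under a unit load at B: L³/(3EI) = 36.86/EI.
The prop prevents deflection at B: R_B = δ_0/δ_{BB} = 2841/36.86 = 77.06 kN.
Vertical equilibrium: R_A = ΣP − R_B = 201 − 77.06 = 123.9 kN.

R_A = 123.9 kN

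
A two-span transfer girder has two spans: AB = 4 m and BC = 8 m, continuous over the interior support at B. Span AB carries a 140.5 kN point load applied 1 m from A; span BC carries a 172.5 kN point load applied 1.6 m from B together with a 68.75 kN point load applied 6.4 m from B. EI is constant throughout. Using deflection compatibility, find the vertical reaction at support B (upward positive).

R_B = 258 kN

Insert a hinge at B; M_B is the redundant, and each span becomes simply supported.
Discontinuity in slope at B on the released structure — sum the simple-span end rotations:
  span AB: point load 140.5 at a = 1: Pab(L + a)/(6LEI) = 87.81/EI
  span BC: point load 172.5 at a = 1.6: Pab(L + b)/(6LEI) = 529.9/EI
  span BC: point load 68.75 at a = 6.4: Pab(L + b)/(6LEI) = 140.8/EI
  relative rotation θ_0 = (87.81 + 670.7)/EI = 758.5/EI
A unit hogging moment at B produces rotation L₁/(3EI) + L₂/(3EI) = 4/EI.
Compatibility: M_B·(L₁+L₂)/(3EI) = θ_0, giving M_B = 189.6 kN·m (hogging).
Span AB, ΣM about A with M_B applied at B: R_B^{AB}·4 = 140.5 + 189.6, so R_B^{AB} = 82.53 kN and R_A = 140.5 − 82.53 = 57.97 kN.
Span BC, ΣM about C: R_B^{BC}·8 = 1214 + 189.6, so R_B^{BC} = 175.5 kN and R_C = 241.2 − 175.5 = 65.8 kN.
R_B = 82.53 + 175.5 = 258 kN.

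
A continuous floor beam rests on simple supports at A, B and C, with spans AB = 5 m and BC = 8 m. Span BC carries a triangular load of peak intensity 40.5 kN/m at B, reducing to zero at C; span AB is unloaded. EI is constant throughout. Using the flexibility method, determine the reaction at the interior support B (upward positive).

R_B = 142.6 kN

Insert a hinge at B; M_B is the redundant, and each span becomes simply supported.
Discontinuity in slope at B on the released structure — sum the simple-span end rotations:
  span BC: triangular load, peak 40.5: w₀L³/(45EI) = 460.8/EI
  relative rotation θ_0 = (0 + 460.8)/EI = 460.8/EI
A unit hogging moment at B produces rotation L₁/(3EI) + L₂/(3EI) = 4.333/EI.
Compatibility: M_B·(L₁+L₂)/(3EI) = θ_0, giving M_B = 106.3 kN·m (hogging).
Span AB, ΣM about A with M_B applied at B: R_B^{AB}·5 = 0 + 106.3, so R_B^{AB} = 21.27 kN and R_A = 0 − 21.27 = -21.27 kN.
Span BC, ΣM about C: R_B^{BC}·8 = 864 + 106.3, so R_B^{BC} = 121.3 kN and R_C = 162 − 121.3 = 40.71 kN.
R_B = 21.27 + 121.3 = 142.6 kN.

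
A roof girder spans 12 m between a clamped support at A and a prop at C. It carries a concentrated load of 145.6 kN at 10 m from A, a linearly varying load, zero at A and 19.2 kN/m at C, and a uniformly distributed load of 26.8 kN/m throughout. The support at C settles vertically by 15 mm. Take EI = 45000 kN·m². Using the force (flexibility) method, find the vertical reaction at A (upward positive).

R_A = 290.1 kN

Take the reaction at C as the redundant and release it; the primary structure is a cantilever fixed at A.
Primary-structure tip deflection at C by superposition:
  point load 145.6 at a = 10: Pa²(3L − a)/(6EI) = 63093/EI
  triangular load, peak 19.2 at the free end: 11w₀L⁴/(120EI) = 36495/EI
  UDL 26.8: wL⁴/(8EI) = 69466/EI
  δ_0 = 169054/EI
Flexibility coefficient — unit upward force at C: δ_{CC} = L³/(3EI) = 576/EI.
With EI = 45000 kN·m²: δ_0 = 3.7568 m and δ_{CC} = 0.0128 m/kN.
Compatibility — the beam at C must follow the support down by 0.015 m: δ_0 − R_C·δ_{CC} = 0.015, so R_C = (3.7568 − 0.015)/0.0128 = 292.3 kN.
Vertical equilibrium: R_A = ΣP − R_C = 582.4 − 292.3 = 290.1 kN.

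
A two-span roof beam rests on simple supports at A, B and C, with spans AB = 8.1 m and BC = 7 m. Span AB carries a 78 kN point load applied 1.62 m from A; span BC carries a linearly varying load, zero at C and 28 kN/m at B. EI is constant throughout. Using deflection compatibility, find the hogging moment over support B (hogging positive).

M_B = 74.94 kN·m

Insert a hinge at B; M_B is the redundant, and each span becomes simply supported.
End slopes at the hinge B, treating each span as simply supported:
  span AB: point load 78 at a = 1.62: Pab(L + a)/(6LEI) = 163.8/EI
  span BC: triangular load, peak 28: w₀L³/(45EI) = 213.4/EI
  relative rotation θ_0 = (163.8 + 213.4)/EI = 377.2/EI
A unit hogging moment at B produces rotation L₁/(3EI) + L₂/(3EI) = 5.033/EI.
Compatibility: M_B·(L₁+L₂)/(3EI) = θ_0, giving M_B = 74.94 kN·m (hogging).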